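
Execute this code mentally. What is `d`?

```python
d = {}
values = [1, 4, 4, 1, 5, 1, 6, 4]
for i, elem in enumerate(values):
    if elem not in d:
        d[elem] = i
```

Let's trace through this code step by step.

Initialize: d = {}
Initialize: values = [1, 4, 4, 1, 5, 1, 6, 4]
Entering loop: for i, elem in enumerate(values):

After execution: d = {1: 0, 4: 1, 5: 4, 6: 6}
{1: 0, 4: 1, 5: 4, 6: 6}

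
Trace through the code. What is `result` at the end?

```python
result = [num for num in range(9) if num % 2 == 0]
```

Let's trace through this code step by step.

Initialize: result = [num for num in range(9) if num % 2 == 0]

After execution: result = [0, 2, 4, 6, 8]
[0, 2, 4, 6, 8]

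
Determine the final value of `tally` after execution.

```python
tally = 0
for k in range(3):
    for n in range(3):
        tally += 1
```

Let's trace through this code step by step.

Initialize: tally = 0
Entering loop: for k in range(3):

After execution: tally = 9
9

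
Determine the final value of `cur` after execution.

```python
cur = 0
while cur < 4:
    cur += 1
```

Let's trace through this code step by step.

Initialize: cur = 0
Entering loop: while cur < 4:

After execution: cur = 4
4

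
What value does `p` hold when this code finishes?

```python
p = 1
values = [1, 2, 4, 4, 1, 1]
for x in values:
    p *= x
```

Let's trace through this code step by step.

Initialize: p = 1
Initialize: values = [1, 2, 4, 4, 1, 1]
Entering loop: for x in values:

After execution: p = 32
32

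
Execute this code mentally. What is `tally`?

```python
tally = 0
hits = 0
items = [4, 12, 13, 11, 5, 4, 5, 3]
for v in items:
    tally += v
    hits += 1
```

Let's trace through this code step by step.

Initialize: tally = 0
Initialize: hits = 0
Initialize: items = [4, 12, 13, 11, 5, 4, 5, 3]
Entering loop: for v in items:

After execution: tally = 57
57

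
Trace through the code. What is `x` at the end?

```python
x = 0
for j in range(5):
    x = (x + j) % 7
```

Let's trace through this code step by step.

Initialize: x = 0
Entering loop: for j in range(5):

After execution: x = 3
3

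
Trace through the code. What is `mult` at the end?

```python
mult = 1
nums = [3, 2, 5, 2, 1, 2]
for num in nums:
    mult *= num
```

Let's trace through this code step by step.

Initialize: mult = 1
Initialize: nums = [3, 2, 5, 2, 1, 2]
Entering loop: for num in nums:

After execution: mult = 120
120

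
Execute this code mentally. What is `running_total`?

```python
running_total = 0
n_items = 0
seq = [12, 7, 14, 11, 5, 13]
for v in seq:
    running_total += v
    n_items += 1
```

Let's trace through this code step by step.

Initialize: running_total = 0
Initialize: n_items = 0
Initialize: seq = [12, 7, 14, 11, 5, 13]
Entering loop: for v in seq:

After execution: running_total = 62
62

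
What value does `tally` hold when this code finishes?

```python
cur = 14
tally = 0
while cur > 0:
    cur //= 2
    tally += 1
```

Let's trace through this code step by step.

Initialize: cur = 14
Initialize: tally = 0
Entering loop: while cur > 0:

After execution: tally = 4
4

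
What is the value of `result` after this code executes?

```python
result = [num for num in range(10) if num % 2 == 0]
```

Let's trace through this code step by step.

Initialize: result = [num for num in range(10) if num % 2 == 0]

After execution: result = [0, 2, 4, 6, 8]
[0, 2, 4, 6, 8]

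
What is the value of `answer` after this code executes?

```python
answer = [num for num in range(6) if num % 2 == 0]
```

Let's trace through this code step by step.

Initialize: answer = [num for num in range(6) if num % 2 == 0]

After execution: answer = [0, 2, 4]
[0, 2, 4]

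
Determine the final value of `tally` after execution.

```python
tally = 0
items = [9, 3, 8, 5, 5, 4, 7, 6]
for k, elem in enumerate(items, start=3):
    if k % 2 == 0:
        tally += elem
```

Let's trace through this code step by step.

Initialize: tally = 0
Initialize: items = [9, 3, 8, 5, 5, 4, 7, 6]
Entering loop: for k, elem in enumerate(items, start=3):

After execution: tally = 18
18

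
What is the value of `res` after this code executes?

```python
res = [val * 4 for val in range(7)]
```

Let's trace through this code step by step.

Initialize: res = [val * 4 for val in range(7)]

After execution: res = [0, 4, 8, 12, 16, 20, 24]
[0, 4, 8, 12, 16, 20, 24]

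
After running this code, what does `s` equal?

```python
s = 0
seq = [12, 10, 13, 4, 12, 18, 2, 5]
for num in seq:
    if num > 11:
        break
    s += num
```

Let's trace through this code step by step.

Initialize: s = 0
Initialize: seq = [12, 10, 13, 4, 12, 18, 2, 5]
Entering loop: for num in seq:

After execution: s = 0
0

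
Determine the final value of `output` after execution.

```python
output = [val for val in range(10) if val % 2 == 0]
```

Let's trace through this code step by step.

Initialize: output = [val for val in range(10) if val % 2 == 0]

After execution: output = [0, 2, 4, 6, 8]
[0, 2, 4, 6, 8]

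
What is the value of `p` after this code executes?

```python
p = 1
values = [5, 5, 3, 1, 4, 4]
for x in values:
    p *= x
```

Let's trace through this code step by step.

Initialize: p = 1
Initialize: values = [5, 5, 3, 1, 4, 4]
Entering loop: for x in values:

After execution: p = 1200
1200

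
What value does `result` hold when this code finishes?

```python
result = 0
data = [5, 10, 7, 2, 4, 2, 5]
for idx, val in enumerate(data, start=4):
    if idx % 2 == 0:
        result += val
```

Let's trace through this code step by step.

Initialize: result = 0
Initialize: data = [5, 10, 7, 2, 4, 2, 5]
Entering loop: for idx, val in enumerate(data, start=4):

After execution: result = 21
21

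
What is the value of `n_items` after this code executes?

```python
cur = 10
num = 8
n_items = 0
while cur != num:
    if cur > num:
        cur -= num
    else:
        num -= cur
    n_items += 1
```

Let's trace through this code step by step.

Initialize: cur = 10
Initialize: num = 8
Initialize: n_items = 0
Entering loop: while cur != num:

After execution: n_items = 4
4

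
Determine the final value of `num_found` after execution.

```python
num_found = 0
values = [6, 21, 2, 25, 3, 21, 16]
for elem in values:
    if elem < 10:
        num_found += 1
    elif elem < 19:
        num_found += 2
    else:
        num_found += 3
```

Let's trace through this code step by step.

Initialize: num_found = 0
Initialize: values = [6, 21, 2, 25, 3, 21, 16]
Entering loop: for elem in values:

After execution: num_found = 14
14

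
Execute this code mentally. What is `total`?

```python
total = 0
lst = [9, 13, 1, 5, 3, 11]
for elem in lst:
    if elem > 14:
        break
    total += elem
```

Let's trace through this code step by step.

Initialize: total = 0
Initialize: lst = [9, 13, 1, 5, 3, 11]
Entering loop: for elem in lst:

After execution: total = 42
42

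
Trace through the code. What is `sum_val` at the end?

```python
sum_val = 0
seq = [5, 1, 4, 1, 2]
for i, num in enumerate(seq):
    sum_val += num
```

Let's trace through this code step by step.

Initialize: sum_val = 0
Initialize: seq = [5, 1, 4, 1, 2]
Entering loop: for i, num in enumerate(seq):

After execution: sum_val = 13
13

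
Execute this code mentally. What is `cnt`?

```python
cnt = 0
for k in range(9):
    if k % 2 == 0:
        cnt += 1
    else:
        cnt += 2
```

Let's trace through this code step by step.

Initialize: cnt = 0
Entering loop: for k in range(9):

After execution: cnt = 13
13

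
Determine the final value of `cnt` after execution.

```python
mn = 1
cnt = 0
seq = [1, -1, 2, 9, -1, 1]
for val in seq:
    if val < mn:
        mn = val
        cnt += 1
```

Let's trace through this code step by step.

Initialize: mn = 1
Initialize: cnt = 0
Initialize: seq = [1, -1, 2, 9, -1, 1]
Entering loop: for val in seq:

After execution: cnt = 1
1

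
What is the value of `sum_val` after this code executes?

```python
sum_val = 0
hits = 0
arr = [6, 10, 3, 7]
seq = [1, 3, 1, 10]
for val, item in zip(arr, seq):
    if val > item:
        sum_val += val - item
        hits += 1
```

Let's trace through this code step by step.

Initialize: sum_val = 0
Initialize: hits = 0
Initialize: arr = [6, 10, 3, 7]
Initialize: seq = [1, 3, 1, 10]
Entering loop: for val, item in zip(arr, seq):

After execution: sum_val = 14
14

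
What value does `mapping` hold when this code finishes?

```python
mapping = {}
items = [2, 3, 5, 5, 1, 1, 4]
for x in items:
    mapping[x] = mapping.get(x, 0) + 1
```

Let's trace through this code step by step.

Initialize: mapping = {}
Initialize: items = [2, 3, 5, 5, 1, 1, 4]
Entering loop: for x in items:

After execution: mapping = {2: 1, 3: 1, 5: 2, 1: 2, 4: 1}
{2: 1, 3: 1, 5: 2, 1: 2, 4: 1}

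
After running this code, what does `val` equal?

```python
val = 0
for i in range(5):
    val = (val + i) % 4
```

Let's trace through this code step by step.

Initialize: val = 0
Entering loop: for i in range(5):

After execution: val = 2
2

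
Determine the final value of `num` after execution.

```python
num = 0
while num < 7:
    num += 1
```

Let's trace through this code step by step.

Initialize: num = 0
Entering loop: while num < 7:

After execution: num = 7
7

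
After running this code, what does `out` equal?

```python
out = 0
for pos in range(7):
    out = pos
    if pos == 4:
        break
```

Let's trace through this code step by step.

Initialize: out = 0
Entering loop: for pos in range(7):

After execution: out = 4
4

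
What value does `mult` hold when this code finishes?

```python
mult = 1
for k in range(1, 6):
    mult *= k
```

Let's trace through this code step by step.

Initialize: mult = 1
Entering loop: for k in range(1, 6):

After execution: mult = 120
120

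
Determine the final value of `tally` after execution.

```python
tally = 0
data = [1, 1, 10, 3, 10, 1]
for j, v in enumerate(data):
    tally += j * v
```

Let's trace through this code step by step.

Initialize: tally = 0
Initialize: data = [1, 1, 10, 3, 10, 1]
Entering loop: for j, v in enumerate(data):

After execution: tally = 75
75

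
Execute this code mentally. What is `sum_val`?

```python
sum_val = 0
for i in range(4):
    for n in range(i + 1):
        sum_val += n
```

Let's trace through this code step by step.

Initialize: sum_val = 0
Entering loop: for i in range(4):

After execution: sum_val = 10
10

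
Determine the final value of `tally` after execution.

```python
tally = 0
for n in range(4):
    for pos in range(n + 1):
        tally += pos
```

Let's trace through this code step by step.

Initialize: tally = 0
Entering loop: for n in range(4):

After execution: tally = 10
10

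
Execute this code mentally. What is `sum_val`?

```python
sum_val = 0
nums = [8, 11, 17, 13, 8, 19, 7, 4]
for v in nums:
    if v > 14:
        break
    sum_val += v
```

Let's trace through this code step by step.

Initialize: sum_val = 0
Initialize: nums = [8, 11, 17, 13, 8, 19, 7, 4]
Entering loop: for v in nums:

After execution: sum_val = 19
19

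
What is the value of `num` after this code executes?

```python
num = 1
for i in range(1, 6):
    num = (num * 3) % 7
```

Let's trace through this code step by step.

Initialize: num = 1
Entering loop: for i in range(1, 6):

After execution: num = 5
5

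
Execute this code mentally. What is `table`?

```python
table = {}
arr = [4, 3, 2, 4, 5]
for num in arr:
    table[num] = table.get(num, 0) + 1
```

Let's trace through this code step by step.

Initialize: table = {}
Initialize: arr = [4, 3, 2, 4, 5]
Entering loop: for num in arr:

After execution: table = {4: 2, 3: 1, 2: 1, 5: 1}
{4: 2, 3: 1, 2: 1, 5: 1}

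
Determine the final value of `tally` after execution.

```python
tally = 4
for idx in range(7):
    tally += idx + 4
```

Let's trace through this code step by step.

Initialize: tally = 4
Entering loop: for idx in range(7):

After execution: tally = 53
53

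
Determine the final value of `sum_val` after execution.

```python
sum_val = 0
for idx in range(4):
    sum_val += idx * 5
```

Let's trace through this code step by step.

Initialize: sum_val = 0
Entering loop: for idx in range(4):

After execution: sum_val = 30
30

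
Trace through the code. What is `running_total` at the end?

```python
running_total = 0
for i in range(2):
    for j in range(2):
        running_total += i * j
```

Let's trace through this code step by step.

Initialize: running_total = 0
Entering loop: for i in range(2):

After execution: running_total = 1
1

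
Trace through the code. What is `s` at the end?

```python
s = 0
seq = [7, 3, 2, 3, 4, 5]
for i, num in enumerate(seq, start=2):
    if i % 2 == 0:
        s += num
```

Let's trace through this code step by step.

Initialize: s = 0
Initialize: seq = [7, 3, 2, 3, 4, 5]
Entering loop: for i, num in enumerate(seq, start=2):

After execution: s = 13
13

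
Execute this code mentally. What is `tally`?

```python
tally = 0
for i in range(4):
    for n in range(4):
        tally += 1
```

Let's trace through this code step by step.

Initialize: tally = 0
Entering loop: for i in range(4):

After execution: tally = 16
16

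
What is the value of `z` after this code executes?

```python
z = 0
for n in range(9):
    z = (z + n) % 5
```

Let's trace through this code step by step.

Initialize: z = 0
Entering loop: for n in range(9):

After execution: z = 1
1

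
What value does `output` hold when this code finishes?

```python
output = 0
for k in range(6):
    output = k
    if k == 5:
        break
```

Let's trace through this code step by step.

Initialize: output = 0
Entering loop: for k in range(6):

After execution: output = 5
5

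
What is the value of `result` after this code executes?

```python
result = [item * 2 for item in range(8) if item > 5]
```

Let's trace through this code step by step.

Initialize: result = [item * 2 for item in range(8) if item > 5]

After execution: result = [12, 14]
[12, 14]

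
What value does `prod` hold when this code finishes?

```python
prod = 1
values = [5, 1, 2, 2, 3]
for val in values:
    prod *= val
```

Let's trace through this code step by step.

Initialize: prod = 1
Initialize: values = [5, 1, 2, 2, 3]
Entering loop: for val in values:

After execution: prod = 60
60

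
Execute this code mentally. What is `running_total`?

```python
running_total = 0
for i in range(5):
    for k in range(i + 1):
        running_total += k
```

Let's trace through this code step by step.

Initialize: running_total = 0
Entering loop: for i in range(5):

After execution: running_total = 20
20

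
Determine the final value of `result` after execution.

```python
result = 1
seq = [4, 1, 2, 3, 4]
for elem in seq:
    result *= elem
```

Let's trace through this code step by step.

Initialize: result = 1
Initialize: seq = [4, 1, 2, 3, 4]
Entering loop: for elem in seq:

After execution: result = 96
96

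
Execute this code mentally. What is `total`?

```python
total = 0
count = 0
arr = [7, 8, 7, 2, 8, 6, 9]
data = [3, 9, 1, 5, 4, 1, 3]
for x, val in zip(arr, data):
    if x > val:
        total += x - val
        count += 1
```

Let's trace through this code step by step.

Initialize: total = 0
Initialize: count = 0
Initialize: arr = [7, 8, 7, 2, 8, 6, 9]
Initialize: data = [3, 9, 1, 5, 4, 1, 3]
Entering loop: for x, val in zip(arr, data):

After execution: total = 25
25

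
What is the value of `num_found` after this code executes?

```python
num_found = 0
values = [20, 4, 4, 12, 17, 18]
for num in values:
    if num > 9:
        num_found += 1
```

Let's trace through this code step by step.

Initialize: num_found = 0
Initialize: values = [20, 4, 4, 12, 17, 18]
Entering loop: for num in values:

After execution: num_found = 4
4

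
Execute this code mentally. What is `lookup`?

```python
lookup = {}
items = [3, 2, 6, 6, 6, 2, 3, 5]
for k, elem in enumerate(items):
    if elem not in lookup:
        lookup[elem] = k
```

Let's trace through this code step by step.

Initialize: lookup = {}
Initialize: items = [3, 2, 6, 6, 6, 2, 3, 5]
Entering loop: for k, elem in enumerate(items):

After execution: lookup = {3: 0, 2: 1, 6: 2, 5: 7}
{3: 0, 2: 1, 6: 2, 5: 7}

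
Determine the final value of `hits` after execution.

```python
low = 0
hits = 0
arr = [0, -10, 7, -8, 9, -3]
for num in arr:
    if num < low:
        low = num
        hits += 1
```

Let's trace through this code step by step.

Initialize: low = 0
Initialize: hits = 0
Initialize: arr = [0, -10, 7, -8, 9, -3]
Entering loop: for num in arr:

After execution: hits = 1
1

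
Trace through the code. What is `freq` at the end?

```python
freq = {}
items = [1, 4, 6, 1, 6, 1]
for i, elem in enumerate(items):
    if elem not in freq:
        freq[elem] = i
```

Let's trace through this code step by step.

Initialize: freq = {}
Initialize: items = [1, 4, 6, 1, 6, 1]
Entering loop: for i, elem in enumerate(items):

After execution: freq = {1: 0, 4: 1, 6: 2}
{1: 0, 4: 1, 6: 2}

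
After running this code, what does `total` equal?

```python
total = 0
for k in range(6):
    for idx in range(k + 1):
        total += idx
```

Let's trace through this code step by step.

Initialize: total = 0
Entering loop: for k in range(6):

After execution: total = 35
35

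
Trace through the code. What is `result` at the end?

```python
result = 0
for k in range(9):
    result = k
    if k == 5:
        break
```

Let's trace through this code step by step.

Initialize: result = 0
Entering loop: for k in range(9):

After execution: result = 5
5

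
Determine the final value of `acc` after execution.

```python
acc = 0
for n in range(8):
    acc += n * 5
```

Let's trace through this code step by step.

Initialize: acc = 0
Entering loop: for n in range(8):

After execution: acc = 140
140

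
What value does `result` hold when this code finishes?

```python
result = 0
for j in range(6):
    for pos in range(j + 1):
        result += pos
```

Let's trace through this code step by step.

Initialize: result = 0
Entering loop: for j in range(6):

After execution: result = 35
35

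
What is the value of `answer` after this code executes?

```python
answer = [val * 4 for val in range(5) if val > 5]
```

Let's trace through this code step by step.

Initialize: answer = [val * 4 for val in range(5) if val > 5]

After execution: answer = []
[]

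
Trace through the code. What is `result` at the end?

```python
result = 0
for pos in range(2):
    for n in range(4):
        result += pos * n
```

Let's trace through this code step by step.

Initialize: result = 0
Entering loop: for pos in range(2):

After execution: result = 6
6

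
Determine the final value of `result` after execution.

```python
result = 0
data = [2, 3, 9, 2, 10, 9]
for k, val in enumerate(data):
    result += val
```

Let's trace through this code step by step.

Initialize: result = 0
Initialize: data = [2, 3, 9, 2, 10, 9]
Entering loop: for k, val in enumerate(data):

After execution: result = 35
35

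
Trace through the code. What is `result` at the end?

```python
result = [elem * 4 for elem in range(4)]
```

Let's trace through this code step by step.

Initialize: result = [elem * 4 for elem in range(4)]

After execution: result = [0, 4, 8, 12]
[0, 4, 8, 12]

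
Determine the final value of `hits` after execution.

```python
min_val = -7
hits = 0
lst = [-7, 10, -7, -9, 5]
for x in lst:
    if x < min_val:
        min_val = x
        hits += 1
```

Let's trace through this code step by step.

Initialize: min_val = -7
Initialize: hits = 0
Initialize: lst = [-7, 10, -7, -9, 5]
Entering loop: for x in lst:

After execution: hits = 1
1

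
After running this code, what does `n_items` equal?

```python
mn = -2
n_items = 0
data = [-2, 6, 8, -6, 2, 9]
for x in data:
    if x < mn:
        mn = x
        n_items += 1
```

Let's trace through this code step by step.

Initialize: mn = -2
Initialize: n_items = 0
Initialize: data = [-2, 6, 8, -6, 2, 9]
Entering loop: for x in data:

After execution: n_items = 1
1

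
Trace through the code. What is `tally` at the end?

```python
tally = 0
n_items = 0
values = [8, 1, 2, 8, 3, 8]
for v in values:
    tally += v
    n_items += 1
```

Let's trace through this code step by step.

Initialize: tally = 0
Initialize: n_items = 0
Initialize: values = [8, 1, 2, 8, 3, 8]
Entering loop: for v in values:

After execution: tally = 30
30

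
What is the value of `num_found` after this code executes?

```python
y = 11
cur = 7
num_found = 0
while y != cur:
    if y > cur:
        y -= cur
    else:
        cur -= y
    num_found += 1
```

Let's trace through this code step by step.

Initialize: y = 11
Initialize: cur = 7
Initialize: num_found = 0
Entering loop: while y != cur:

After execution: num_found = 5
5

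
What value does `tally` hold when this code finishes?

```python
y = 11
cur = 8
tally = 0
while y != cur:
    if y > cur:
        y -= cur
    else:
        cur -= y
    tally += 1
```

Let's trace through this code step by step.

Initialize: y = 11
Initialize: cur = 8
Initialize: tally = 0
Entering loop: while y != cur:

After execution: tally = 5
5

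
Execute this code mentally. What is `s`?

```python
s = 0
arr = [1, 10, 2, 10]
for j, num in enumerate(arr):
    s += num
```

Let's trace through this code step by step.

Initialize: s = 0
Initialize: arr = [1, 10, 2, 10]
Entering loop: for j, num in enumerate(arr):

After execution: s = 23
23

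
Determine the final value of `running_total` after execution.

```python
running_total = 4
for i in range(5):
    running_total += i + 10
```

Let's trace through this code step by step.

Initialize: running_total = 4
Entering loop: for i in range(5):

After execution: running_total = 64
64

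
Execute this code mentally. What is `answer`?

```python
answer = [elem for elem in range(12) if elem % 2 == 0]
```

Let's trace through this code step by step.

Initialize: answer = [elem for elem in range(12) if elem % 2 == 0]

After execution: answer = [0, 2, 4, 6, 8, 10]
[0, 2, 4, 6, 8, 10]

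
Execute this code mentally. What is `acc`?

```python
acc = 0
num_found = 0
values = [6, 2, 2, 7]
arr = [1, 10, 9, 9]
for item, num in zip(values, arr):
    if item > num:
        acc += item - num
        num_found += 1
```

Let's trace through this code step by step.

Initialize: acc = 0
Initialize: num_found = 0
Initialize: values = [6, 2, 2, 7]
Initialize: arr = [1, 10, 9, 9]
Entering loop: for item, num in zip(values, arr):

After execution: acc = 5
5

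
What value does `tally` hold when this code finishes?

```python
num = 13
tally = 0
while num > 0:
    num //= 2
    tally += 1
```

Let's trace through this code step by step.

Initialize: num = 13
Initialize: tally = 0
Entering loop: while num > 0:

After execution: tally = 4
4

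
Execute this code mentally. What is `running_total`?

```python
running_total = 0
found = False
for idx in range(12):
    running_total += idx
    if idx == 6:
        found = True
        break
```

Let's trace through this code step by step.

Initialize: running_total = 0
Initialize: found = False
Entering loop: for idx in range(12):

After execution: running_total = 21
21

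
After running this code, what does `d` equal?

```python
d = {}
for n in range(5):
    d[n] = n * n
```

Let's trace through this code step by step.

Initialize: d = {}
Entering loop: for n in range(5):

After execution: d = {0: 0, 1: 1, 2: 4, 3: 9, 4: 16}
{0: 0, 1: 1, 2: 4, 3: 9, 4: 16}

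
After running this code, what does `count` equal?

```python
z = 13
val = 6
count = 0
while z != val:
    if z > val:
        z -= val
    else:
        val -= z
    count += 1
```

Let's trace through this code step by step.

Initialize: z = 13
Initialize: val = 6
Initialize: count = 0
Entering loop: while z != val:

After execution: count = 7
7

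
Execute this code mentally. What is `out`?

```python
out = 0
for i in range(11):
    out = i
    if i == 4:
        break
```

Let's trace through this code step by step.

Initialize: out = 0
Entering loop: for i in range(11):

After execution: out = 4
4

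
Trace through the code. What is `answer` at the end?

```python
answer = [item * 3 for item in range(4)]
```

Let's trace through this code step by step.

Initialize: answer = [item * 3 for item in range(4)]

After execution: answer = [0, 3, 6, 9]
[0, 3, 6, 9]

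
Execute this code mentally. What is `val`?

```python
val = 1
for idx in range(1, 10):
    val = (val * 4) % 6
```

Let's trace through this code step by step.

Initialize: val = 1
Entering loop: for idx in range(1, 10):

After execution: val = 4
4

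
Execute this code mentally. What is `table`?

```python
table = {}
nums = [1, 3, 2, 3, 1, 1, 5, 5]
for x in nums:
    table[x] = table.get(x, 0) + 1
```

Let's trace through this code step by step.

Initialize: table = {}
Initialize: nums = [1, 3, 2, 3, 1, 1, 5, 5]
Entering loop: for x in nums:

After execution: table = {1: 3, 3: 2, 2: 1, 5: 2}
{1: 3, 3: 2, 2: 1, 5: 2}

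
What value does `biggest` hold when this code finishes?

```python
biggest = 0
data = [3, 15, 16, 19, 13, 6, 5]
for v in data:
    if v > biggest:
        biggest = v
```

Let's trace through this code step by step.

Initialize: biggest = 0
Initialize: data = [3, 15, 16, 19, 13, 6, 5]
Entering loop: for v in data:

After execution: biggest = 19
19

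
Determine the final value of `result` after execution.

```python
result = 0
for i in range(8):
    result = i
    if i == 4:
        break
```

Let's trace through this code step by step.

Initialize: result = 0
Entering loop: for i in range(8):

After execution: result = 4
4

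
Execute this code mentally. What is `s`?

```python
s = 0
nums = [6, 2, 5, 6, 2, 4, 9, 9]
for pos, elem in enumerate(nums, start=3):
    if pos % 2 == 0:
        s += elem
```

Let's trace through this code step by step.

Initialize: s = 0
Initialize: nums = [6, 2, 5, 6, 2, 4, 9, 9]
Entering loop: for pos, elem in enumerate(nums, start=3):

After execution: s = 21
21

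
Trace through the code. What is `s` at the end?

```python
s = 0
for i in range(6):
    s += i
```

Let's trace through this code step by step.

Initialize: s = 0
Entering loop: for i in range(6):

After execution: s = 15
15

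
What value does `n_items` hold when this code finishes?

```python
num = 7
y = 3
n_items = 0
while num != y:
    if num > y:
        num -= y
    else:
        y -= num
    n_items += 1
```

Let's trace through this code step by step.

Initialize: num = 7
Initialize: y = 3
Initialize: n_items = 0
Entering loop: while num != y:

After execution: n_items = 4
4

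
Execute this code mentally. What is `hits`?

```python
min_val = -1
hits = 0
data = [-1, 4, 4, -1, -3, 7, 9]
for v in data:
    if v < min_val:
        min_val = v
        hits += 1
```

Let's trace through this code step by step.

Initialize: min_val = -1
Initialize: hits = 0
Initialize: data = [-1, 4, 4, -1, -3, 7, 9]
Entering loop: for v in data:

After execution: hits = 1
1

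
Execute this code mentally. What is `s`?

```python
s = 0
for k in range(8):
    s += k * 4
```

Let's trace through this code step by step.

Initialize: s = 0
Entering loop: for k in range(8):

After execution: s = 112
112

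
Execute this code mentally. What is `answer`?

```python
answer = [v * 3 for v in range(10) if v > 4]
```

Let's trace through this code step by step.

Initialize: answer = [v * 3 for v in range(10) if v > 4]

After execution: answer = [15, 18, 21, 24, 27]
[15, 18, 21, 24, 27]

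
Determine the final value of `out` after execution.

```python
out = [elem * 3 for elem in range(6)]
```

Let's trace through this code step by step.

Initialize: out = [elem * 3 for elem in range(6)]

After execution: out = [0, 3, 6, 9, 12, 15]
[0, 3, 6, 9, 12, 15]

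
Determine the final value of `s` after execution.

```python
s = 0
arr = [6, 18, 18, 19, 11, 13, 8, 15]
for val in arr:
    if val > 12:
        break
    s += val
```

Let's trace through this code step by step.

Initialize: s = 0
Initialize: arr = [6, 18, 18, 19, 11, 13, 8, 15]
Entering loop: for val in arr:

After execution: s = 6
6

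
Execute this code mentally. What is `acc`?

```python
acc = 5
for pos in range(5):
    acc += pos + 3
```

Let's trace through this code step by step.

Initialize: acc = 5
Entering loop: for pos in range(5):

After execution: acc = 30
30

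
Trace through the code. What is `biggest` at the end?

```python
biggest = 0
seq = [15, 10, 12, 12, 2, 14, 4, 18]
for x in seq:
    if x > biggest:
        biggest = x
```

Let's trace through this code step by step.

Initialize: biggest = 0
Initialize: seq = [15, 10, 12, 12, 2, 14, 4, 18]
Entering loop: for x in seq:

After execution: biggest = 18
18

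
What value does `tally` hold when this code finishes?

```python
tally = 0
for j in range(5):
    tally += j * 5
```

Let's trace through this code step by step.

Initialize: tally = 0
Entering loop: for j in range(5):

After execution: tally = 50
50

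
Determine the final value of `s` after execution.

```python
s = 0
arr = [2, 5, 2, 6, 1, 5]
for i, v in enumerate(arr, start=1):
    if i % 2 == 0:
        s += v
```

Let's trace through this code step by step.

Initialize: s = 0
Initialize: arr = [2, 5, 2, 6, 1, 5]
Entering loop: for i, v in enumerate(arr, start=1):

After execution: s = 16
16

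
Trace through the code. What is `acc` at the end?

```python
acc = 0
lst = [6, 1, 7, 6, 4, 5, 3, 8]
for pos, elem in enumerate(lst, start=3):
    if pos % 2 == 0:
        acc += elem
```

Let's trace through this code step by step.

Initialize: acc = 0
Initialize: lst = [6, 1, 7, 6, 4, 5, 3, 8]
Entering loop: for pos, elem in enumerate(lst, start=3):

After execution: acc = 20
20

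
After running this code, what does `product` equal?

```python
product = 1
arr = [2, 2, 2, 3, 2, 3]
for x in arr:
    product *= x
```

Let's trace through this code step by step.

Initialize: product = 1
Initialize: arr = [2, 2, 2, 3, 2, 3]
Entering loop: for x in arr:

After execution: product = 144
144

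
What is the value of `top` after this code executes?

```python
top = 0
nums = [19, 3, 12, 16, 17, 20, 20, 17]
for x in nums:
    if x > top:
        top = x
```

Let's trace through this code step by step.

Initialize: top = 0
Initialize: nums = [19, 3, 12, 16, 17, 20, 20, 17]
Entering loop: for x in nums:

After execution: top = 20
20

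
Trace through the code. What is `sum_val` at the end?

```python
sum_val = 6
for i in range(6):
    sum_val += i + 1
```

Let's trace through this code step by step.

Initialize: sum_val = 6
Entering loop: for i in range(6):

After execution: sum_val = 27
27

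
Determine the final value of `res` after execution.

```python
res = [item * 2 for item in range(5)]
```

Let's trace through this code step by step.

Initialize: res = [item * 2 for item in range(5)]

After execution: res = [0, 2, 4, 6, 8]
[0, 2, 4, 6, 8]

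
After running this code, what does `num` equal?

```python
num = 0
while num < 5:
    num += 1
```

Let's trace through this code step by step.

Initialize: num = 0
Entering loop: while num < 5:

After execution: num = 5
5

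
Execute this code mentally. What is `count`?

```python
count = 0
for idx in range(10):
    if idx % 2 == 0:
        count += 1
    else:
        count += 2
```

Let's trace through this code step by step.

Initialize: count = 0
Entering loop: for idx in range(10):

After execution: count = 15
15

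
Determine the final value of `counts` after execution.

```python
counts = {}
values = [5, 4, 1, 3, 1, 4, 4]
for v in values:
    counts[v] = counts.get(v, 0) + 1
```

Let's trace through this code step by step.

Initialize: counts = {}
Initialize: values = [5, 4, 1, 3, 1, 4, 4]
Entering loop: for v in values:

After execution: counts = {5: 1, 4: 3, 1: 2, 3: 1}
{5: 1, 4: 3, 1: 2, 3: 1}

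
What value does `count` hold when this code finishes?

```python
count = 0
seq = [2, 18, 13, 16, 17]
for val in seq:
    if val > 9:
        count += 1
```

Let's trace through this code step by step.

Initialize: count = 0
Initialize: seq = [2, 18, 13, 16, 17]
Entering loop: for val in seq:

After execution: count = 4
4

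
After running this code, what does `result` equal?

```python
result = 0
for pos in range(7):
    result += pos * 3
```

Let's trace through this code step by step.

Initialize: result = 0
Entering loop: for pos in range(7):

After execution: result = 63
63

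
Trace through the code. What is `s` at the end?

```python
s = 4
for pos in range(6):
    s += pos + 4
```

Let's trace through this code step by step.

Initialize: s = 4
Entering loop: for pos in range(6):

After execution: s = 43
43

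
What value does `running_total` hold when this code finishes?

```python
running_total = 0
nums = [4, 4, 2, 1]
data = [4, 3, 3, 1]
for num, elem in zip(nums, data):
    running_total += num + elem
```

Let's trace through this code step by step.

Initialize: running_total = 0
Initialize: nums = [4, 4, 2, 1]
Initialize: data = [4, 3, 3, 1]
Entering loop: for num, elem in zip(nums, data):

After execution: running_total = 22
22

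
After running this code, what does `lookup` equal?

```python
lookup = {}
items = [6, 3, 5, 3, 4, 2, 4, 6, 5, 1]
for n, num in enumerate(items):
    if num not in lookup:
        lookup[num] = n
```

Let's trace through this code step by step.

Initialize: lookup = {}
Initialize: items = [6, 3, 5, 3, 4, 2, 4, 6, 5, 1]
Entering loop: for n, num in enumerate(items):

After execution: lookup = {6: 0, 3: 1, 5: 2, 4: 4, 2: 5, 1: 9}
{6: 0, 3: 1, 5: 2, 4: 4, 2: 5, 1: 9}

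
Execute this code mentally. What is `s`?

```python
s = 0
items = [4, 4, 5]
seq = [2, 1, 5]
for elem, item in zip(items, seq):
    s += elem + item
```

Let's trace through this code step by step.

Initialize: s = 0
Initialize: items = [4, 4, 5]
Initialize: seq = [2, 1, 5]
Entering loop: for elem, item in zip(items, seq):

After execution: s = 21
21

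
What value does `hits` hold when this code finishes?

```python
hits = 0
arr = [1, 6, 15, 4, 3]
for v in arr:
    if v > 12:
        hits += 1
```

Let's trace through this code step by step.

Initialize: hits = 0
Initialize: arr = [1, 6, 15, 4, 3]
Entering loop: for v in arr:

After execution: hits = 1
1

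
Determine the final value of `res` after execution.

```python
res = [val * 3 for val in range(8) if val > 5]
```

Let's trace through this code step by step.

Initialize: res = [val * 3 for val in range(8) if val > 5]

After execution: res = [18, 21]
[18, 21]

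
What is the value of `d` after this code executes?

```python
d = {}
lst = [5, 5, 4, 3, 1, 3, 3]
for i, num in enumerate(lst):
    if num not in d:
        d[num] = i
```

Let's trace through this code step by step.

Initialize: d = {}
Initialize: lst = [5, 5, 4, 3, 1, 3, 3]
Entering loop: for i, num in enumerate(lst):

After execution: d = {5: 0, 4: 2, 3: 3, 1: 4}
{5: 0, 4: 2, 3: 3, 1: 4}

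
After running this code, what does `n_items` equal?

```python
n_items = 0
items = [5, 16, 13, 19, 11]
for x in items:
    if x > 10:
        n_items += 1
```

Let's trace through this code step by step.

Initialize: n_items = 0
Initialize: items = [5, 16, 13, 19, 11]
Entering loop: for x in items:

After execution: n_items = 4
4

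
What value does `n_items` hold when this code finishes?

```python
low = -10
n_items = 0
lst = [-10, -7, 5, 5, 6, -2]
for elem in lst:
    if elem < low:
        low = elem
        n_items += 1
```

Let's trace through this code step by step.

Initialize: low = -10
Initialize: n_items = 0
Initialize: lst = [-10, -7, 5, 5, 6, -2]
Entering loop: for elem in lst:

After execution: n_items = 0
0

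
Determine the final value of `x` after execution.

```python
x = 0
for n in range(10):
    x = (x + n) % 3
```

Let's trace through this code step by step.

Initialize: x = 0
Entering loop: for n in range(10):

After execution: x = 0
0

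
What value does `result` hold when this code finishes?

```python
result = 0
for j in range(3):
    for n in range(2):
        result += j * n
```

Let's trace through this code step by step.

Initialize: result = 0
Entering loop: for j in range(3):

After execution: result = 3
3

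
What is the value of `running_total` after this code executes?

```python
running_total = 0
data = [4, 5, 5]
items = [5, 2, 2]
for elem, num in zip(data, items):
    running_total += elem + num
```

Let's trace through this code step by step.

Initialize: running_total = 0
Initialize: data = [4, 5, 5]
Initialize: items = [5, 2, 2]
Entering loop: for elem, num in zip(data, items):

After execution: running_total = 23
23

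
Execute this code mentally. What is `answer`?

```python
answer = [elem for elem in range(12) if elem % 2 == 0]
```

Let's trace through this code step by step.

Initialize: answer = [elem for elem in range(12) if elem % 2 == 0]

After execution: answer = [0, 2, 4, 6, 8, 10]
[0, 2, 4, 6, 8, 10]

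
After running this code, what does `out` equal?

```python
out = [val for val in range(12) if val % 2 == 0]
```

Let's trace through this code step by step.

Initialize: out = [val for val in range(12) if val % 2 == 0]

After execution: out = [0, 2, 4, 6, 8, 10]
[0, 2, 4, 6, 8, 10]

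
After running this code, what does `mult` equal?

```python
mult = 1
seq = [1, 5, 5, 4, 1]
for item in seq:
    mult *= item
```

Let's trace through this code step by step.

Initialize: mult = 1
Initialize: seq = [1, 5, 5, 4, 1]
Entering loop: for item in seq:

After execution: mult = 100
100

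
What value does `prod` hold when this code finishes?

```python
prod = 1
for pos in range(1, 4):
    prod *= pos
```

Let's trace through this code step by step.

Initialize: prod = 1
Entering loop: for pos in range(1, 4):

After execution: prod = 6
6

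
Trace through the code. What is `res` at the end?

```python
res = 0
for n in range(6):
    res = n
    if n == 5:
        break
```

Let's trace through this code step by step.

Initialize: res = 0
Entering loop: for n in range(6):

After execution: res = 5
5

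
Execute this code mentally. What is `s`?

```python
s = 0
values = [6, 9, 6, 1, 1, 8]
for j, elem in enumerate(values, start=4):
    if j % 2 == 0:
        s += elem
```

Let's trace through this code step by step.

Initialize: s = 0
Initialize: values = [6, 9, 6, 1, 1, 8]
Entering loop: for j, elem in enumerate(values, start=4):

After execution: s = 13
13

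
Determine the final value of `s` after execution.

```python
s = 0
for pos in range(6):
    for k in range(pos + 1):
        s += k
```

Let's trace through this code step by step.

Initialize: s = 0
Entering loop: for pos in range(6):

After execution: s = 35
35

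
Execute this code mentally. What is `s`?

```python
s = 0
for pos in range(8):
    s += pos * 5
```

Let's trace through this code step by step.

Initialize: s = 0
Entering loop: for pos in range(8):

After execution: s = 140
140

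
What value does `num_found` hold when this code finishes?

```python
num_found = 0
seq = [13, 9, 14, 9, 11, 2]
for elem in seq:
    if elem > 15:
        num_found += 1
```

Let's trace through this code step by step.

Initialize: num_found = 0
Initialize: seq = [13, 9, 14, 9, 11, 2]
Entering loop: for elem in seq:

After execution: num_found = 0
0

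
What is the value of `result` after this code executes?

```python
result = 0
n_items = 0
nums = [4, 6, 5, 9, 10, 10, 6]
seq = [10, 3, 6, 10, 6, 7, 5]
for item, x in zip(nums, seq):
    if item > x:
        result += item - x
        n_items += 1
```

Let's trace through this code step by step.

Initialize: result = 0
Initialize: n_items = 0
Initialize: nums = [4, 6, 5, 9, 10, 10, 6]
Initialize: seq = [10, 3, 6, 10, 6, 7, 5]
Entering loop: for item, x in zip(nums, seq):

After execution: result = 11
11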